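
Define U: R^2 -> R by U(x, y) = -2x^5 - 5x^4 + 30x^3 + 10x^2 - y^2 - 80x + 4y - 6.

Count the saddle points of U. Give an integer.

U separates as a function of x plus a function of y, so ∇U=0 decouples.
∂U/∂x = -10(x - 2)(x - 1)(x + 1)(x + 4) = 0 at x ∈ {-4, -1, 1, 2}; ∂U/∂y = -2(y - 2) = 0 at y ∈ {2}.
The Hessian is diagonal: diag(U_xx, U_yy). Second derivatives: U_xx(-4)=900, U_xx(-1)=-180, U_xx(1)=100, U_xx(2)=-180; U_yy(2)=-2.
Saddle points occur where the two diagonal entries have opposite signs: (-4, 2), (1, 2). Count: 2.

2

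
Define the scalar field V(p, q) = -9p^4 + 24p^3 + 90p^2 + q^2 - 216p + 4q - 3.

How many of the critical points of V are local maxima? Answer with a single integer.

0

V separates as a function of p plus a function of q, so ∇V=0 decouples.
∂V/∂p = -36(p - 3)(p - 1)(p + 2) = 0 at p ∈ {-2, 1, 3}; ∂V/∂q = 2(q + 2) = 0 at q ∈ {-2}.
The Hessian is diagonal: diag(V_pp, V_qq). Second derivatives: V_pp(-2)=-540, V_pp(1)=216, V_pp(3)=-360; V_qq(-2)=2.
Local maxima occur where both diagonal entries negative: none. Count: 0.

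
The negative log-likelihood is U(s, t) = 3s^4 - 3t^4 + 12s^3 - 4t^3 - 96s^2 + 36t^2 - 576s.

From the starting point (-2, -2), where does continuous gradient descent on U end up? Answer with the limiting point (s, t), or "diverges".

U is separable, so gradient descent decouples: s follows -∂U/∂s, t follows -∂U/∂t.
∂U/∂s = 12(s - 4)(s + 3)(s + 4); at s=-2 this is -144, so s increases.
∂U/∂t = -12t(t - 2)(t + 3); at t=-2 this is -96, so t increases.
s converges to its nearest critical value 4 (a local min of the s-part); t converges to 0. The iterate converges to (4, 0).

(4, 0)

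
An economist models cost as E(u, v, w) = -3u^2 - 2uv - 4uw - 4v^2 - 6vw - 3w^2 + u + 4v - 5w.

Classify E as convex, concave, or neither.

E is quadratic, so its Hessian is the constant matrix H = [[-6, -2, -4], [-2, -8, -6], [-4, -6, -6]].
Leading principal minors: -6, 44, -16.
Signs alternate −, +, − ⇒ H ≺ 0 ⇒ concave.

concave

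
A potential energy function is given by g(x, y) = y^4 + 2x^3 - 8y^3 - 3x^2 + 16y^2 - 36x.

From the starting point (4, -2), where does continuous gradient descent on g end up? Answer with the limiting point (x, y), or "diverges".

g is separable, so gradient descent decouples: x follows -∂g/∂x, y follows -∂g/∂y.
∂g/∂x = 6(x - 3)(x + 2); at x=4 this is 36, so x decreases.
∂g/∂y = 4y(y - 4)(y - 2); at y=-2 this is -192, so y increases.
x converges to its nearest critical value 3 (a local min of the x-part); y converges to 0. The iterate converges to (3, 0).

(3, 0)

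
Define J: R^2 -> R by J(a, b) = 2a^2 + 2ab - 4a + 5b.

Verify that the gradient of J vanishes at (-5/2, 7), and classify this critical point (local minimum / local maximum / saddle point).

∇J = (4a + 2b - 4, 2a + 5); substituting (-5/2, 7) gives ∇J = (0, 0), so (-5/2, 7) is indeed a critical point.
The Hessian of J is constant: H = [[4, 2], [2, 0]].
det(H) = 4·0 − 2² = -4.
Since det(H) < 0, H is indefinite and the critical point is a saddle point.

saddle point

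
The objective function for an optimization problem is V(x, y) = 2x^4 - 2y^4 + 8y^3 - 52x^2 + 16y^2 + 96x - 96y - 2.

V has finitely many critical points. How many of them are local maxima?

2

V separates as a function of x plus a function of y, so ∇V=0 decouples.
∂V/∂x = 8(x - 3)(x - 1)(x + 4) = 0 at x ∈ {-4, 1, 3}; ∂V/∂y = -8(y - 3)(y - 2)(y + 2) = 0 at y ∈ {-2, 2, 3}.
The Hessian is diagonal: diag(V_xx, V_yy). Second derivatives: V_xx(-4)=280, V_xx(1)=-80, V_xx(3)=112; V_yy(-2)=-160, V_yy(2)=32, V_yy(3)=-40.
Local maxima occur where both diagonal entries negative: (1, -2), (1, 3). Count: 2.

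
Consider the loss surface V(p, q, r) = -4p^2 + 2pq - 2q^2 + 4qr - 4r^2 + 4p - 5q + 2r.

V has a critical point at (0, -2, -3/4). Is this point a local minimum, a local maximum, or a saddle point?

The Hessian is constant: H = [[-8, 2, 0], [2, -4, 4], [0, 4, -8]].
Leading principal minors: Δ₁ = -8, Δ₂ = 28, Δ₃ = -96.
The minors alternate sign starting negative (−, +, −), so H is negative definite: a local maximum.

local maximum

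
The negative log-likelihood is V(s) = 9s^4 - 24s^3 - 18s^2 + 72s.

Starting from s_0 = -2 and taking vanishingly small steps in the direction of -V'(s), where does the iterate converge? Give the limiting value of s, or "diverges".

-1

V'(s) = 36(s - 2)(s - 1)(s + 1), so V'(-2) = -432.
Gradient descent moves in the -V' direction, i.e. s is increasing.
The nearest critical point in that direction is s = -1, where V'' = 216 > 0 (a local minimum). The iterate converges there.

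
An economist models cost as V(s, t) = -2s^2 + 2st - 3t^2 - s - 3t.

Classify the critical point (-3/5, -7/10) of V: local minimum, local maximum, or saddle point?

The Hessian of V is constant: H = [[-4, 2], [2, -6]].
det(H) = (-4)·(-6) − 2² = 20.
det(H) > 0 and tr(H) = -10 < 0, so H is negative definite and the point is a local maximum.

local maximum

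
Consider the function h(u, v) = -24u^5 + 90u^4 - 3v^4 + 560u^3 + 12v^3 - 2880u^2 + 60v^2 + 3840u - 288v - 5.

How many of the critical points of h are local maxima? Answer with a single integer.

h separates as a function of u plus a function of v, so ∇h=0 decouples.
∂h/∂u = -120(u - 4)(u - 2)(u - 1)(u + 4) = 0 at u ∈ {-4, 1, 2, 4}; ∂h/∂v = -12(v - 4)(v - 2)(v + 3) = 0 at v ∈ {-3, 2, 4}.
The Hessian is diagonal: diag(h_uu, h_vv). Second derivatives: h_uu(-4)=28800, h_uu(1)=-1800, h_uu(2)=1440, h_uu(4)=-5760; h_vv(-3)=-420, h_vv(2)=120, h_vv(4)=-168.
Local maxima occur where both diagonal entries negative: (1, -3), (1, 4), (4, -3), (4, 4). Count: 4.

4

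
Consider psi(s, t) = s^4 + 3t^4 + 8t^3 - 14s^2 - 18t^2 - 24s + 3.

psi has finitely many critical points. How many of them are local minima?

psi separates as a function of s plus a function of t, so ∇psi=0 decouples.
∂psi/∂s = 4(s - 3)(s + 1)(s + 2) = 0 at s ∈ {-2, -1, 3}; ∂psi/∂t = 12t(t - 1)(t + 3) = 0 at t ∈ {-3, 0, 1}.
The Hessian is diagonal: diag(psi_ss, psi_tt). Second derivatives: psi_ss(-2)=20, psi_ss(-1)=-16, psi_ss(3)=80; psi_tt(-3)=144, psi_tt(0)=-36, psi_tt(1)=48.
Local minima occur where both diagonal entries positive: (-2, -3), (-2, 1), (3, -3), (3, 1). Count: 4.

4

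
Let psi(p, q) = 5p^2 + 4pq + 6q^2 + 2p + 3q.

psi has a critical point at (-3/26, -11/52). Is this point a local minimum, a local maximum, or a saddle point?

The Hessian of psi is constant: H = [[10, 4], [4, 12]].
det(H) = 10·12 − 4² = 104.
det(H) > 0 and tr(H) = 22 > 0, so H is positive definite and the point is a local minimum.

local minimum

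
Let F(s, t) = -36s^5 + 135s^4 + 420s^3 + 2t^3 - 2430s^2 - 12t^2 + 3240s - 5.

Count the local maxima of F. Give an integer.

F separates as a function of s plus a function of t, so ∇F=0 decouples.
∂F/∂s = -180(s - 3)(s - 2)(s - 1)(s + 3) = 0 at s ∈ {-3, 1, 2, 3}; ∂F/∂t = 6t(t - 4) = 0 at t ∈ {0, 4}.
The Hessian is diagonal: diag(F_ss, F_tt). Second derivatives: F_ss(-3)=21600, F_ss(1)=-1440, F_ss(2)=900, F_ss(3)=-2160; F_tt(0)=-24, F_tt(4)=24.
Local maxima occur where both diagonal entries negative: (1, 0), (3, 0). Count: 2.

2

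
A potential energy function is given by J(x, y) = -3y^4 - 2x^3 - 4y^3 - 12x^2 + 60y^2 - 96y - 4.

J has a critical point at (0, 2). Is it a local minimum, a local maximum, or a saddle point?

local maximum

The mixed partial ∂²J/∂x∂y is 0, so the Hessian at any point is diag(J_xx, J_yy) = diag(-12(x + 2), 12(-3y^2 - 2y + 10)).
At (0, 2): H = diag(-24, -72).
Both eigenvalues are negative, so H is negative definite: a local maximum.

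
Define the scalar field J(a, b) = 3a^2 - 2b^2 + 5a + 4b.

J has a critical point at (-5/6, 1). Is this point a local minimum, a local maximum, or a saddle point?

saddle point

The Hessian of J is constant: H = [[6, 0], [0, -4]].
det(H) = 6·(-4) − 0² = -24.
Since det(H) < 0, H is indefinite and the critical point is a saddle point.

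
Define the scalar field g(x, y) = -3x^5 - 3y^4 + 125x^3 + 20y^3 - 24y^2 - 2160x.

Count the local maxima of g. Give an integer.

4

g separates as a function of x plus a function of y, so ∇g=0 decouples.
∂g/∂x = -15(x - 4)(x - 3)(x + 3)(x + 4) = 0 at x ∈ {-4, -3, 3, 4}; ∂g/∂y = -12y(y - 4)(y - 1) = 0 at y ∈ {0, 1, 4}.
The Hessian is diagonal: diag(g_xx, g_yy). Second derivatives: g_xx(-4)=840, g_xx(-3)=-630, g_xx(3)=630, g_xx(4)=-840; g_yy(0)=-48, g_yy(1)=36, g_yy(4)=-144.
Local maxima occur where both diagonal entries negative: (-3, 0), (-3, 4), (4, 0), (4, 4). Count: 4.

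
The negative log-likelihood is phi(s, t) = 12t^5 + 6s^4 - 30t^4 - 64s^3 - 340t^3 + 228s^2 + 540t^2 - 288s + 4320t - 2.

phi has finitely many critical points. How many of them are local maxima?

phi separates as a function of s plus a function of t, so ∇phi=0 decouples.
∂phi/∂s = 24(s - 4)(s - 3)(s - 1) = 0 at s ∈ {1, 3, 4}; ∂phi/∂t = 60(t - 4)(t - 3)(t + 2)(t + 3) = 0 at t ∈ {-3, -2, 3, 4}.
The Hessian is diagonal: diag(phi_ss, phi_tt). Second derivatives: phi_ss(1)=144, phi_ss(3)=-48, phi_ss(4)=72; phi_tt(-3)=-2520, phi_tt(-2)=1800, phi_tt(3)=-1800, phi_tt(4)=2520.
Local maxima occur where both diagonal entries negative: (3, -3), (3, 3). Count: 2.

2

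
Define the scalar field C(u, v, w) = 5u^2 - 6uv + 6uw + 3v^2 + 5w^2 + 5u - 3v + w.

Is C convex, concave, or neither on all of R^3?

convex

C is quadratic, so its Hessian is the constant matrix H = [[10, -6, 6], [-6, 6, 0], [6, 0, 10]].
Leading principal minors: 10, 24, 24.
All positive ⇒ H ≻ 0 ⇒ convex.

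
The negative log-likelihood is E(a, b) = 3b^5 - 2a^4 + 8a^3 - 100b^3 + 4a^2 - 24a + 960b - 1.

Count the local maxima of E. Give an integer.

E separates as a function of a plus a function of b, so ∇E=0 decouples.
∂E/∂a = -8(a - 3)(a - 1)(a + 1) = 0 at a ∈ {-1, 1, 3}; ∂E/∂b = 15(b - 4)(b - 2)(b + 2)(b + 4) = 0 at b ∈ {-4, -2, 2, 4}.
The Hessian is diagonal: diag(E_aa, E_bb). Second derivatives: E_aa(-1)=-64, E_aa(1)=32, E_aa(3)=-64; E_bb(-4)=-1440, E_bb(-2)=720, E_bb(2)=-720, E_bb(4)=1440.
Local maxima occur where both diagonal entries negative: (-1, -4), (-1, 2), (3, -4), (3, 2). Count: 4.

4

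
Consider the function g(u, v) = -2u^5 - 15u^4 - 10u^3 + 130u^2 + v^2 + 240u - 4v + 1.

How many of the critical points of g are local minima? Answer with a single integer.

2

g separates as a function of u plus a function of v, so ∇g=0 decouples.
∂g/∂u = -10(u - 2)(u + 1)(u + 3)(u + 4) = 0 at u ∈ {-4, -3, -1, 2}; ∂g/∂v = 2(v - 2) = 0 at v ∈ {2}.
The Hessian is diagonal: diag(g_uu, g_vv). Second derivatives: g_uu(-4)=180, g_uu(-3)=-100, g_uu(-1)=180, g_uu(2)=-900; g_vv(2)=2.
Local minima occur where both diagonal entries positive: (-4, 2), (-1, 2). Count: 2.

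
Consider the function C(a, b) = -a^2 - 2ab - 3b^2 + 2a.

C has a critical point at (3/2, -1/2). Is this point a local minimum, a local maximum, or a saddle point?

local maximum

The Hessian of C is constant: H = [[-2, -2], [-2, -6]].
det(H) = (-2)·(-6) − (-2)² = 8.
det(H) > 0 and tr(H) = -8 < 0, so H is negative definite and the point is a local maximum.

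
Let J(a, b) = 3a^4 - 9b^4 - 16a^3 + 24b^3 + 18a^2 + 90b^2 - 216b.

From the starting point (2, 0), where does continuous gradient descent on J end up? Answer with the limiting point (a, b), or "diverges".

(3, 1)

J is separable, so gradient descent decouples: a follows -∂J/∂a, b follows -∂J/∂b.
∂J/∂a = 12a(a - 3)(a - 1); at a=2 this is -24, so a increases.
∂J/∂b = -36(b - 3)(b - 1)(b + 2); at b=0 this is -216, so b increases.
a converges to its nearest critical value 3 (a local min of the a-part); b converges to 1. The iterate converges to (3, 1).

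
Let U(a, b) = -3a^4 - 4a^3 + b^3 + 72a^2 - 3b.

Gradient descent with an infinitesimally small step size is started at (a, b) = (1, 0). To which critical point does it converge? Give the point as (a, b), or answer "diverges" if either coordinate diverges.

(0, 1)

U is separable, so gradient descent decouples: a follows -∂U/∂a, b follows -∂U/∂b.
∂U/∂a = -12a(a - 3)(a + 4); at a=1 this is 120, so a decreases.
∂U/∂b = 3(b - 1)(b + 1); at b=0 this is -3, so b increases.
a converges to its nearest critical value 0 (a local min of the a-part); b converges to 1. The iterate converges to (0, 1).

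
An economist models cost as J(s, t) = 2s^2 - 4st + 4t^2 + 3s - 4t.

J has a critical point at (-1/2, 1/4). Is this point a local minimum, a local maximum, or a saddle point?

The Hessian of J is constant: H = [[4, -4], [-4, 8]].
det(H) = 4·8 − (-4)² = 16.
det(H) > 0 and tr(H) = 12 > 0, so H is positive definite and the point is a local minimum.

local minimum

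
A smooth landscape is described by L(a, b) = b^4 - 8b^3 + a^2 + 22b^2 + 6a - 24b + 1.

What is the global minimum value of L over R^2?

L(a,b) separates as P(a) + Q(b) + 1, so its minimum is min P + min Q + 1.
P'(a) = 2a + 6 vanishes at a ∈ {-3}; Q'(b) = 4(b - 3)(b - 2)(b - 1) vanishes at b ∈ {1, 2, 3}.
Local minima of P (where P''>0): P(-3)=-9. Local minima of Q: Q(1)=-9, Q(3)=-9.
So the global minimum of L is P(-3) + Q(1) + 1 = -9 − 9 + 1 = -17, attained at (-3, 1).

-17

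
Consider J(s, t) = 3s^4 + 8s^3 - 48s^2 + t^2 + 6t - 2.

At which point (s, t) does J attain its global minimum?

J(s,t) separates as P(s) + Q(t) − 2, so its minimum is min P + min Q − 2.
P'(s) = 12s(s - 2)(s + 4) vanishes at s ∈ {-4, 0, 2}; Q'(t) = 2(t + 3) vanishes at t ∈ {-3}.
Local minima of P (where P''>0): P(-4)=-512, P(2)=-80. Local minima of Q: Q(-3)=-9.
So the global minimum of J is P(-4) + Q(-3) − 2 = -512 − 9 − 2 = -523, attained at (-4, -3).

(-4, -3)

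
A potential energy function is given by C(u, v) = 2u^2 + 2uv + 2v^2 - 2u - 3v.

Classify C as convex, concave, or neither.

convex

C is quadratic, so its Hessian is the constant matrix H = [[4, 2], [2, 4]].
det(H) = 12, tr(H) = 8.
det(H) > 0 and tr(H) > 0, so H is positive definite everywhere: convex.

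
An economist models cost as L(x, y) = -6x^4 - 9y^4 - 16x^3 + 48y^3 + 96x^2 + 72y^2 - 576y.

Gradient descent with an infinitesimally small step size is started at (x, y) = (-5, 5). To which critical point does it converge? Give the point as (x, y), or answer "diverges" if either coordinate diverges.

diverges

L is separable, so gradient descent decouples: x follows -∂L/∂x, y follows -∂L/∂y.
∂L/∂x = -24x(x - 2)(x + 4); at x=-5 this is 840, so x decreases.
∂L/∂y = -36(y - 4)(y - 2)(y + 2); at y=5 this is -756, so y increases.
The x-coordinate has no critical point in that direction and runs off to infinity.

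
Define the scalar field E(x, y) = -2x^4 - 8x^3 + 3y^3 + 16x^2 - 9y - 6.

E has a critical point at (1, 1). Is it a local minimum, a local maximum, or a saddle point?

The mixed partial ∂²E/∂x∂y is 0, so the Hessian at any point is diag(E_xx, E_yy) = diag(8(-3x^2 - 6x + 4), 18y).
At (1, 1): H = diag(-40, 18).
The eigenvalues have opposite signs, so H is indefinite: a saddle point.

saddle point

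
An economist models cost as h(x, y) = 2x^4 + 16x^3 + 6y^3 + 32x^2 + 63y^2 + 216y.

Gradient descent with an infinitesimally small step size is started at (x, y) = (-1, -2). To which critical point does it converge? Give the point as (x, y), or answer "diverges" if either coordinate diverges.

h is separable, so gradient descent decouples: x follows -∂h/∂x, y follows -∂h/∂y.
∂h/∂x = 8x(x + 2)(x + 4); at x=-1 this is -24, so x increases.
∂h/∂y = 18(y + 3)(y + 4); at y=-2 this is 36, so y decreases.
x converges to its nearest critical value 0 (a local min of the x-part); y converges to -3. The iterate converges to (0, -3).

(0, -3)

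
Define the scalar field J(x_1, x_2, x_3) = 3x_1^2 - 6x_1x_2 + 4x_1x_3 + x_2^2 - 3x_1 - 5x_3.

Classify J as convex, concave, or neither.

J is quadratic, so its Hessian is the constant matrix H = [[6, -6, 4], [-6, 2, 0], [4, 0, 0]].
Leading principal minors: 6, -24, -32.
Neither pattern holds ⇒ H is indefinite ⇒ neither convex nor concave.

neither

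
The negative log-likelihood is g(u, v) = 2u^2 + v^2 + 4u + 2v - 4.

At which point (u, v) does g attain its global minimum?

g(u,v) separates as P(u) + Q(v) − 4, so its minimum is min P + min Q − 4.
P'(u) = 4u + 4 vanishes at u ∈ {-1}; Q'(v) = 2v + 2 vanishes at v ∈ {-1}.
Local minima of P (where P''>0): P(-1)=-2. Local minima of Q: Q(-1)=-1.
So the global minimum of g is P(-1) + Q(-1) − 4 = -2 − 1 − 4 = -7, attained at (-1, -1).

(-1, -1)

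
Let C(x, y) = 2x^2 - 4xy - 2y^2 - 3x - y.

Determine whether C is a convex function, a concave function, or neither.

neither

C is quadratic, so its Hessian is the constant matrix H = [[4, -4], [-4, -4]].
det(H) = -32, tr(H) = 0.
det(H) < 0, so H is indefinite: neither convex nor concave.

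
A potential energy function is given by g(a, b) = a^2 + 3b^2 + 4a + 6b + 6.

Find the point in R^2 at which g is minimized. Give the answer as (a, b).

g(a,b) separates as P(a) + Q(b) + 6, so its minimum is min P + min Q + 6.
P'(a) = 2a + 4 vanishes at a ∈ {-2}; Q'(b) = 6b + 6 vanishes at b ∈ {-1}.
Local minima of P (where P''>0): P(-2)=-4. Local minima of Q: Q(-1)=-3.
So the global minimum of g is P(-2) + Q(-1) + 6 = -4 − 3 + 6 = -1, attained at (-2, -1).

(-2, -1)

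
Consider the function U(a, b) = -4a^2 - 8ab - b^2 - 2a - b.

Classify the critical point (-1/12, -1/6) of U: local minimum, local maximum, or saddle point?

saddle point

The Hessian of U is constant: H = [[-8, -8], [-8, -2]].
det(H) = (-8)·(-2) − (-8)² = -48.
Since det(H) < 0, H is indefinite and the critical point is a saddle point.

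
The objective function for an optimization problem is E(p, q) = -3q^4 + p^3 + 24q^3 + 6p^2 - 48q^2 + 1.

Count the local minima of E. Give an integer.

E separates as a function of p plus a function of q, so ∇E=0 decouples.
∂E/∂p = 3p(p + 4) = 0 at p ∈ {-4, 0}; ∂E/∂q = -12q(q - 4)(q - 2) = 0 at q ∈ {0, 2, 4}.
The Hessian is diagonal: diag(E_pp, E_qq). Second derivatives: E_pp(-4)=-12, E_pp(0)=12; E_qq(0)=-96, E_qq(2)=48, E_qq(4)=-96.
Local minima occur where both diagonal entries positive: (0, 2). Count: 1.

1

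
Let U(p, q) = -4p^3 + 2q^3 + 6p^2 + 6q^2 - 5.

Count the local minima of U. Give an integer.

U separates as a function of p plus a function of q, so ∇U=0 decouples.
∂U/∂p = -12p(p - 1) = 0 at p ∈ {0, 1}; ∂U/∂q = 6q(q + 2) = 0 at q ∈ {-2, 0}.
The Hessian is diagonal: diag(U_pp, U_qq). Second derivatives: U_pp(0)=12, U_pp(1)=-12; U_qq(-2)=-12, U_qq(0)=12.
Local minima occur where both diagonal entries positive: (0, 0). Count: 1.

1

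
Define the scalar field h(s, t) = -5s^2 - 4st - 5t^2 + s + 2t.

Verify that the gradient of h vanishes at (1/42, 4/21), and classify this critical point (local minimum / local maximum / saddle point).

local maximum

∇h = (-10s - 4t + 1, -4s - 10t + 2); substituting (1/42, 4/21) gives ∇h = (0, 0), so (1/42, 4/21) is indeed a critical point.
The Hessian of h is constant: H = [[-10, -4], [-4, -10]].
det(H) = (-10)·(-10) − (-4)² = 84.
det(H) > 0 and tr(H) = -20 < 0, so H is negative definite and the point is a local maximum.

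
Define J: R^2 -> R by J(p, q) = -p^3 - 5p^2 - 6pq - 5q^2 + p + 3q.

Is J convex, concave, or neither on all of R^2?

The term -p^3 is cubic, so the Hessian is not constant.
∂²J/∂p² = -6p - 10, which takes both signs as p varies (negative for sufficiently large p). A diagonal entry of the Hessian changing sign means the Hessian is neither positive- nor negative-semidefinite on all of R^2.

neither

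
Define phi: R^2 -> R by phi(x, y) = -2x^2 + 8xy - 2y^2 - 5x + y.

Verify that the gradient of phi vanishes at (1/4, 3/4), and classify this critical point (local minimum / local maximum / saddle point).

saddle point

∇phi = (-4x + 8y - 5, 8x - 4y + 1); substituting (1/4, 3/4) gives ∇phi = (0, 0), so (1/4, 3/4) is indeed a critical point.
The Hessian of phi is constant: H = [[-4, 8], [8, -4]].
det(H) = (-4)·(-4) − 8² = -48.
Since det(H) < 0, H is indefinite and the critical point is a saddle point.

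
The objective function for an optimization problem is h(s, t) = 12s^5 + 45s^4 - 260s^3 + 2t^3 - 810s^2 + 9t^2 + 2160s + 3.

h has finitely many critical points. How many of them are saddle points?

h separates as a function of s plus a function of t, so ∇h=0 decouples.
∂h/∂s = 60(s - 3)(s - 1)(s + 3)(s + 4) = 0 at s ∈ {-4, -3, 1, 3}; ∂h/∂t = 6t(t + 3) = 0 at t ∈ {-3, 0}.
The Hessian is diagonal: diag(h_ss, h_tt). Second derivatives: h_ss(-4)=-2100, h_ss(-3)=1440, h_ss(1)=-2400, h_ss(3)=5040; h_tt(-3)=-18, h_tt(0)=18.
Saddle points occur where the two diagonal entries have opposite signs: (-4, 0), (-3, -3), (1, 0), (3, -3). Count: 4.

4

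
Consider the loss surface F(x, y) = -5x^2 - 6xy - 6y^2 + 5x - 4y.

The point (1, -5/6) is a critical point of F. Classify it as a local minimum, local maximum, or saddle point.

The Hessian of F is constant: H = [[-10, -6], [-6, -12]].
det(H) = (-10)·(-12) − (-6)² = 84.
det(H) > 0 and tr(H) = -22 < 0, so H is negative definite and the point is a local maximum.

local maximum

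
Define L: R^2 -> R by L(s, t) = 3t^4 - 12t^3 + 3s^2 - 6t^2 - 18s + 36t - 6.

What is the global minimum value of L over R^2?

L(s,t) separates as P(s) + Q(t) − 6, so its minimum is min P + min Q − 6.
P'(s) = 6s - 18 vanishes at s ∈ {3}; Q'(t) = 12(t - 3)(t - 1)(t + 1) vanishes at t ∈ {-1, 1, 3}.
Local minima of P (where P''>0): P(3)=-27. Local minima of Q: Q(-1)=-27, Q(3)=-27.
So the global minimum of L is P(3) + Q(-1) − 6 = -27 − 27 − 6 = -60, attained at (3, -1).

-60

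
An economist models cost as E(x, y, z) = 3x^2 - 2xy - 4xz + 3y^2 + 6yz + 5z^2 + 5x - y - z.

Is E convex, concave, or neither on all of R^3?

E is quadratic, so its Hessian is the constant matrix H = [[6, -2, -4], [-2, 6, 6], [-4, 6, 10]].
Leading principal minors: 6, 32, 104.
All positive ⇒ H ≻ 0 ⇒ convex.

convex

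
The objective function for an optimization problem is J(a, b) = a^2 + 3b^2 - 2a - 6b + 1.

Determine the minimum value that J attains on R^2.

J(a,b) separates as P(a) + Q(b) + 1, so its minimum is min P + min Q + 1.
P'(a) = 2a - 2 vanishes at a ∈ {1}; Q'(b) = 6b - 6 vanishes at b ∈ {1}.
Local minima of P (where P''>0): P(1)=-1. Local minima of Q: Q(1)=-3.
So the global minimum of J is P(1) + Q(1) + 1 = -1 − 3 + 1 = -3, attained at (1, 1).

-3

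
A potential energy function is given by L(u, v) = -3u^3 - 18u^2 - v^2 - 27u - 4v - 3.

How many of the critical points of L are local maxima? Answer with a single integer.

L separates as a function of u plus a function of v, so ∇L=0 decouples.
∂L/∂u = -9(u + 1)(u + 3) = 0 at u ∈ {-3, -1}; ∂L/∂v = -2(v + 2) = 0 at v ∈ {-2}.
The Hessian is diagonal: diag(L_uu, L_vv). Second derivatives: L_uu(-3)=18, L_uu(-1)=-18; L_vv(-2)=-2.
Local maxima occur where both diagonal entries negative: (-1, -2). Count: 1.

1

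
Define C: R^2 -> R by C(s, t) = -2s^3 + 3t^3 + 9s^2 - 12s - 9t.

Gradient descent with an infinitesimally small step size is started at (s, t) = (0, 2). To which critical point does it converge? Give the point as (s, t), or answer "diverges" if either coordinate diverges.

(1, 1)

C is separable, so gradient descent decouples: s follows -∂C/∂s, t follows -∂C/∂t.
∂C/∂s = -6(s - 2)(s - 1); at s=0 this is -12, so s increases.
∂C/∂t = 9(t - 1)(t + 1); at t=2 this is 27, so t decreases.
s converges to its nearest critical value 1 (a local min of the s-part); t converges to 1. The iterate converges to (1, 1).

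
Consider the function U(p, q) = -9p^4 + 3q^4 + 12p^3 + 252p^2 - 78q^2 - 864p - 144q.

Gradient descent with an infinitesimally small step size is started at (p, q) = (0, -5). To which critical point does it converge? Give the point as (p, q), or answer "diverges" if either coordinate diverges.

(2, -3)

U is separable, so gradient descent decouples: p follows -∂U/∂p, q follows -∂U/∂q.
∂U/∂p = -36(p - 3)(p - 2)(p + 4); at p=0 this is -864, so p increases.
∂U/∂q = 12(q - 4)(q + 1)(q + 3); at q=-5 this is -864, so q increases.
p converges to its nearest critical value 2 (a local min of the p-part); q converges to -3. The iterate converges to (2, -3).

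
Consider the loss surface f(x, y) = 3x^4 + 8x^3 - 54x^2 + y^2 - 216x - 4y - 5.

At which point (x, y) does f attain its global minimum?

f(x,y) separates as P(x) + Q(y) − 5, so its minimum is min P + min Q − 5.
P'(x) = 12(x - 3)(x + 2)(x + 3) vanishes at x ∈ {-3, -2, 3}; Q'(y) = 2y - 4 vanishes at y ∈ {2}.
Local minima of P (where P''>0): P(-3)=189, P(3)=-675. Local minima of Q: Q(2)=-4.
So the global minimum of f is P(3) + Q(2) − 5 = -675 − 4 − 5 = -684, attained at (3, 2).

(3, 2)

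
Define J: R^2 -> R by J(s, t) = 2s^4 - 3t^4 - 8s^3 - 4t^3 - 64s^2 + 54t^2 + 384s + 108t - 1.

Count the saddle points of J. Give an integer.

5

J separates as a function of s plus a function of t, so ∇J=0 decouples.
∂J/∂s = 8(s - 4)(s - 3)(s + 4) = 0 at s ∈ {-4, 3, 4}; ∂J/∂t = -12(t - 3)(t + 1)(t + 3) = 0 at t ∈ {-3, -1, 3}.
The Hessian is diagonal: diag(J_ss, J_tt). Second derivatives: J_ss(-4)=448, J_ss(3)=-56, J_ss(4)=64; J_tt(-3)=-144, J_tt(-1)=96, J_tt(3)=-288.
Saddle points occur where the two diagonal entries have opposite signs: (-4, -3), (-4, 3), (3, -1), (4, -3), (4, 3). Count: 5.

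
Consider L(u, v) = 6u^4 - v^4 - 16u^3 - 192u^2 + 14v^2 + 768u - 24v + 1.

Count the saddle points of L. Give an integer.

5

L separates as a function of u plus a function of v, so ∇L=0 decouples.
∂L/∂u = 24(u - 4)(u - 2)(u + 4) = 0 at u ∈ {-4, 2, 4}; ∂L/∂v = -4(v - 2)(v - 1)(v + 3) = 0 at v ∈ {-3, 1, 2}.
The Hessian is diagonal: diag(L_uu, L_vv). Second derivatives: L_uu(-4)=1152, L_uu(2)=-288, L_uu(4)=384; L_vv(-3)=-80, L_vv(1)=16, L_vv(2)=-20.
Saddle points occur where the two diagonal entries have opposite signs: (-4, -3), (-4, 2), (2, 1), (4, -3), (4, 2). Count: 5.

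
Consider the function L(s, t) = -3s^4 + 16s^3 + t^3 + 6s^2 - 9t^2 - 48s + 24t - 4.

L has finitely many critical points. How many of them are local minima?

L separates as a function of s plus a function of t, so ∇L=0 decouples.
∂L/∂s = -12(s - 4)(s - 1)(s + 1) = 0 at s ∈ {-1, 1, 4}; ∂L/∂t = 3(t - 4)(t - 2) = 0 at t ∈ {2, 4}.
The Hessian is diagonal: diag(L_ss, L_tt). Second derivatives: L_ss(-1)=-120, L_ss(1)=72, L_ss(4)=-180; L_tt(2)=-6, L_tt(4)=6.
Local minima occur where both diagonal entries positive: (1, 4). Count: 1.

1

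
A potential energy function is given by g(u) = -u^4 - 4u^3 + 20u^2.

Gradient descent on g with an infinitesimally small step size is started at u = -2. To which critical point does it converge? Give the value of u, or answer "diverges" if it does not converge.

g'(u) = -4u(u - 2)(u + 5), so g'(-2) = -96.
Gradient descent moves in the -g' direction, i.e. u is increasing.
The nearest critical point in that direction is u = 0, where g'' = 40 > 0 (a local minimum). The iterate converges there.

0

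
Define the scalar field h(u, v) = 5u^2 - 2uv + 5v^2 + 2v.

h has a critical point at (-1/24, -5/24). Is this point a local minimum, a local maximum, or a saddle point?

local minimum

The Hessian of h is constant: H = [[10, -2], [-2, 10]].
det(H) = 10·10 − (-2)² = 96.
det(H) > 0 and tr(H) = 20 > 0, so H is positive definite and the point is a local minimum.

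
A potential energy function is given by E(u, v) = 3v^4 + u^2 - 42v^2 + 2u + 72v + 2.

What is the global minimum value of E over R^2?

-350

E(u,v) separates as P(u) + Q(v) + 2, so its minimum is min P + min Q + 2.
P'(u) = 2u + 2 vanishes at u ∈ {-1}; Q'(v) = 12(v - 2)(v - 1)(v + 3) vanishes at v ∈ {-3, 1, 2}.
Local minima of P (where P''>0): P(-1)=-1. Local minima of Q: Q(-3)=-351, Q(2)=24.
So the global minimum of E is P(-1) + Q(-3) + 2 = -1 − 351 + 2 = -350, attained at (-1, -3).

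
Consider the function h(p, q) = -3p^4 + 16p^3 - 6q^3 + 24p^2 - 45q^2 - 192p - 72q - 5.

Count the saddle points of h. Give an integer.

h separates as a function of p plus a function of q, so ∇h=0 decouples.
∂h/∂p = -12(p - 4)(p - 2)(p + 2) = 0 at p ∈ {-2, 2, 4}; ∂h/∂q = -18(q + 1)(q + 4) = 0 at q ∈ {-4, -1}.
The Hessian is diagonal: diag(h_pp, h_qq). Second derivatives: h_pp(-2)=-288, h_pp(2)=96, h_pp(4)=-144; h_qq(-4)=54, h_qq(-1)=-54.
Saddle points occur where the two diagonal entries have opposite signs: (-2, -4), (2, -1), (4, -4). Count: 3.

3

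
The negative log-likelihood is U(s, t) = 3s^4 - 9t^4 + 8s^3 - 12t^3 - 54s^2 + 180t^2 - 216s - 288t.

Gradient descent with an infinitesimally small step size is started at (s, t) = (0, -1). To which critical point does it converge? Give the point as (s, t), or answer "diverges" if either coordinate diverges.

U is separable, so gradient descent decouples: s follows -∂U/∂s, t follows -∂U/∂t.
∂U/∂s = 12(s - 3)(s + 2)(s + 3); at s=0 this is -216, so s increases.
∂U/∂t = -36(t - 2)(t - 1)(t + 4); at t=-1 this is -648, so t increases.
s converges to its nearest critical value 3 (a local min of the s-part); t converges to 1. The iterate converges to (3, 1).

(3, 1)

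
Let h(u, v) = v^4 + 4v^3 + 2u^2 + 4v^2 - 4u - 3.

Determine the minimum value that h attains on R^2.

-5

h(u,v) separates as P(u) + Q(v) − 3, so its minimum is min P + min Q − 3.
P'(u) = 4u - 4 vanishes at u ∈ {1}; Q'(v) = 4v(v + 1)(v + 2) vanishes at v ∈ {-2, -1, 0}.
Local minima of P (where P''>0): P(1)=-2. Local minima of Q: Q(-2)=0, Q(0)=0.
So the global minimum of h is P(1) + Q(-2) − 3 = -2 + 0 − 3 = -5, attained at (1, -2).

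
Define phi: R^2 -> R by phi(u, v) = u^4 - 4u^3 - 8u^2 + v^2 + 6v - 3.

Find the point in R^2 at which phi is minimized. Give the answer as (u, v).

phi(u,v) separates as P(u) + Q(v) − 3, so its minimum is min P + min Q − 3.
P'(u) = 4u(u - 4)(u + 1) vanishes at u ∈ {-1, 0, 4}; Q'(v) = 2v + 6 vanishes at v ∈ {-3}.
Local minima of P (where P''>0): P(-1)=-3, P(4)=-128. Local minima of Q: Q(-3)=-9.
So the global minimum of phi is P(4) + Q(-3) − 3 = -128 − 9 − 3 = -140, attained at (4, -3).

(4, -3)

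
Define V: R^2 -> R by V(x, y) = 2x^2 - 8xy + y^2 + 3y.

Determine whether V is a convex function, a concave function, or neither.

neither

V is quadratic, so its Hessian is the constant matrix H = [[4, -8], [-8, 2]].
det(H) = -56, tr(H) = 6.
det(H) < 0, so H is indefinite: neither convex nor concave.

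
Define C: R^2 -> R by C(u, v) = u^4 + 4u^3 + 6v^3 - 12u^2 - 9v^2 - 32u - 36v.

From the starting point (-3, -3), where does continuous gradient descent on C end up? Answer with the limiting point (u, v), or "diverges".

diverges

C is separable, so gradient descent decouples: u follows -∂C/∂u, v follows -∂C/∂v.
∂C/∂u = 4(u - 2)(u + 1)(u + 4); at u=-3 this is 40, so u decreases.
∂C/∂v = 18(v - 2)(v + 1); at v=-3 this is 180, so v decreases.
The v-coordinate has no critical point in that direction and runs off to infinity.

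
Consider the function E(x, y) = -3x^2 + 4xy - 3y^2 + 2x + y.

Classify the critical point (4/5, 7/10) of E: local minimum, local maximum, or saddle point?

The Hessian of E is constant: H = [[-6, 4], [4, -6]].
det(H) = (-6)·(-6) − 4² = 20.
det(H) > 0 and tr(H) = -12 < 0, so H is negative definite and the point is a local maximum.

local maximum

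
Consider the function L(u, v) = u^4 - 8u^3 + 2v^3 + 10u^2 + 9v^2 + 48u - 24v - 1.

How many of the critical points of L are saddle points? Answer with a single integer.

L separates as a function of u plus a function of v, so ∇L=0 decouples.
∂L/∂u = 4(u - 4)(u - 3)(u + 1) = 0 at u ∈ {-1, 3, 4}; ∂L/∂v = 6(v - 1)(v + 4) = 0 at v ∈ {-4, 1}.
The Hessian is diagonal: diag(L_uu, L_vv). Second derivatives: L_uu(-1)=80, L_uu(3)=-16, L_uu(4)=20; L_vv(-4)=-30, L_vv(1)=30.
Saddle points occur where the two diagonal entries have opposite signs: (-1, -4), (3, 1), (4, -4). Count: 3.

3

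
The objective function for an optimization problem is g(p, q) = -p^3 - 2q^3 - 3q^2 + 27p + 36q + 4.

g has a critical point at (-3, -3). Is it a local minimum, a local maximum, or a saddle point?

The mixed partial ∂²g/∂p∂q is 0, so the Hessian at any point is diag(g_pp, g_qq) = diag(-6p, -6(2q + 1)).
At (-3, -3): H = diag(18, 30).
Both eigenvalues are positive, so H is positive definite: a local minimum.

local minimum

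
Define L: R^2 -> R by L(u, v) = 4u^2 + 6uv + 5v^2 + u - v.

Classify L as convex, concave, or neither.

convex

L is quadratic, so its Hessian is the constant matrix H = [[8, 6], [6, 10]].
det(H) = 44, tr(H) = 18.
det(H) > 0 and tr(H) > 0, so H is positive definite everywhere: convex.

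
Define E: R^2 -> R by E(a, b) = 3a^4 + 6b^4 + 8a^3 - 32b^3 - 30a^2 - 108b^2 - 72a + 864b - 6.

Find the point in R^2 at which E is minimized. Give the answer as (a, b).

(2, -3)

E(a,b) separates as P(a) + Q(b) − 6, so its minimum is min P + min Q − 6.
P'(a) = 12(a - 2)(a + 1)(a + 3) vanishes at a ∈ {-3, -1, 2}; Q'(b) = 24(b - 4)(b - 3)(b + 3) vanishes at b ∈ {-3, 3, 4}.
Local minima of P (where P''>0): P(-3)=-27, P(2)=-152. Local minima of Q: Q(-3)=-2214, Q(4)=1216.
So the global minimum of E is P(2) + Q(-3) − 6 = -152 − 2214 − 6 = -2372, attained at (2, -3).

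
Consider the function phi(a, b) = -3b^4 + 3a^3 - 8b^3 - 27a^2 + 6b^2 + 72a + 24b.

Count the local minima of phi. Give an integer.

1

phi separates as a function of a plus a function of b, so ∇phi=0 decouples.
∂phi/∂a = 9(a - 4)(a - 2) = 0 at a ∈ {2, 4}; ∂phi/∂b = -12(b - 1)(b + 1)(b + 2) = 0 at b ∈ {-2, -1, 1}.
The Hessian is diagonal: diag(phi_aa, phi_bb). Second derivatives: phi_aa(2)=-18, phi_aa(4)=18; phi_bb(-2)=-36, phi_bb(-1)=24, phi_bb(1)=-72.
Local minima occur where both diagonal entries positive: (4, -1). Count: 1.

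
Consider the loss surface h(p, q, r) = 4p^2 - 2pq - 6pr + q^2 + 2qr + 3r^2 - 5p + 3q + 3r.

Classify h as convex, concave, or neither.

h is quadratic, so its Hessian is the constant matrix H = [[8, -2, -6], [-2, 2, 2], [-6, 2, 6]].
Leading principal minors: 8, 12, 16.
All positive ⇒ H ≻ 0 ⇒ convex.

convex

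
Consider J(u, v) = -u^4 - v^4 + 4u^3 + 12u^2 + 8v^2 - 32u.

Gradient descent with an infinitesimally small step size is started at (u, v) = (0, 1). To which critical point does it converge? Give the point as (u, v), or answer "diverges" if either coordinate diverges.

J is separable, so gradient descent decouples: u follows -∂J/∂u, v follows -∂J/∂v.
∂J/∂u = -4(u - 4)(u - 1)(u + 2); at u=0 this is -32, so u increases.
∂J/∂v = -4v(v - 2)(v + 2); at v=1 this is 12, so v decreases.
u converges to its nearest critical value 1 (a local min of the u-part); v converges to 0. The iterate converges to (1, 0).

(1, 0)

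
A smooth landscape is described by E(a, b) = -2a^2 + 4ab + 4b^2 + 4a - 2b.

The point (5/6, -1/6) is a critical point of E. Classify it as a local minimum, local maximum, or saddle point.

The Hessian of E is constant: H = [[-4, 4], [4, 8]].
det(H) = (-4)·8 − 4² = -48.
Since det(H) < 0, H is indefinite and the critical point is a saddle point.

saddle point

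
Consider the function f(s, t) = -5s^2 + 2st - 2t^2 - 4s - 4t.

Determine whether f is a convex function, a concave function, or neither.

f is quadratic, so its Hessian is the constant matrix H = [[-10, 2], [2, -4]].
det(H) = 36, tr(H) = -14.
det(H) > 0 and tr(H) < 0, so H is negative definite everywhere: concave.

concave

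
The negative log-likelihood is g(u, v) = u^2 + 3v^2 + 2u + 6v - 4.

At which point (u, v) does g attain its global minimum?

g(u,v) separates as P(u) + Q(v) − 4, so its minimum is min P + min Q − 4.
P'(u) = 2u + 2 vanishes at u ∈ {-1}; Q'(v) = 6v + 6 vanishes at v ∈ {-1}.
Local minima of P (where P''>0): P(-1)=-1. Local minima of Q: Q(-1)=-3.
So the global minimum of g is P(-1) + Q(-1) − 4 = -1 − 3 − 4 = -8, attained at (-1, -1).

(-1, -1)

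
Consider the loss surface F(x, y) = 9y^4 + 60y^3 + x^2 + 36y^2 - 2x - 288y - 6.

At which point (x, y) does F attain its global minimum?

F(x,y) separates as P(x) + Q(y) − 6, so its minimum is min P + min Q − 6.
P'(x) = 2x - 2 vanishes at x ∈ {1}; Q'(y) = 36(y - 1)(y + 2)(y + 4) vanishes at y ∈ {-4, -2, 1}.
Local minima of P (where P''>0): P(1)=-1. Local minima of Q: Q(-4)=192, Q(1)=-183.
So the global minimum of F is P(1) + Q(1) − 6 = -1 − 183 − 6 = -190, attained at (1, 1).

(1, 1)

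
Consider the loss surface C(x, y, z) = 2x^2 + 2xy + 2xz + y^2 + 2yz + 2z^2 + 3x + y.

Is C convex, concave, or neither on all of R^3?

C is quadratic, so its Hessian is the constant matrix H = [[4, 2, 2], [2, 2, 2], [2, 2, 4]].
Leading principal minors: 4, 4, 8.
All positive ⇒ H ≻ 0 ⇒ convex.

convex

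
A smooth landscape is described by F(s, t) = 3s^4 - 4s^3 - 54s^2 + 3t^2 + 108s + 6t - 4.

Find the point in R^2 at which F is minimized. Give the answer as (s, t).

(-3, -1)

F(s,t) separates as P(s) + Q(t) − 4, so its minimum is min P + min Q − 4.
P'(s) = 12(s - 3)(s - 1)(s + 3) vanishes at s ∈ {-3, 1, 3}; Q'(t) = 6(t + 1) vanishes at t ∈ {-1}.
Local minima of P (where P''>0): P(-3)=-459, P(3)=-27. Local minima of Q: Q(-1)=-3.
So the global minimum of F is P(-3) + Q(-1) − 4 = -459 − 3 − 4 = -466, attained at (-3, -1).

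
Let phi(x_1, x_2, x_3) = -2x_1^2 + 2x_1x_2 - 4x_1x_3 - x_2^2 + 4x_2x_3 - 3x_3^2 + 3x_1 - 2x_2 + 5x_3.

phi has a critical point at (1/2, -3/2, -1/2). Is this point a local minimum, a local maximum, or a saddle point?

The Hessian is constant: H = [[-4, 2, -4], [2, -2, 4], [-4, 4, -6]].
Leading principal minors: Δ₁ = -4, Δ₂ = 4, Δ₃ = 8.
The minors fit neither the all-positive nor the alternating-sign pattern, so H is indefinite: a saddle point.

saddle point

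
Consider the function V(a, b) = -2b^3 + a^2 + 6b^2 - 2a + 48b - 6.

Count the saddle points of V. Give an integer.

V separates as a function of a plus a function of b, so ∇V=0 decouples.
∂V/∂a = 2(a - 1) = 0 at a ∈ {1}; ∂V/∂b = -6(b - 4)(b + 2) = 0 at b ∈ {-2, 4}.
The Hessian is diagonal: diag(V_aa, V_bb). Second derivatives: V_aa(1)=2; V_bb(-2)=36, V_bb(4)=-36.
Saddle points occur where the two diagonal entries have opposite signs: (1, 4). Count: 1.

1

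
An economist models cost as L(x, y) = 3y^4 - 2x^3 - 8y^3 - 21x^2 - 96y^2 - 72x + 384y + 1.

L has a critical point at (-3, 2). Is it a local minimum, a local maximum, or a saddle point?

local maximum

The mixed partial ∂²L/∂x∂y is 0, so the Hessian at any point is diag(L_xx, L_yy) = diag(-6(2x + 7), 12(3y^2 - 4y - 16)).
At (-3, 2): H = diag(-6, -144).
Both eigenvalues are negative, so H is negative definite: a local maximum.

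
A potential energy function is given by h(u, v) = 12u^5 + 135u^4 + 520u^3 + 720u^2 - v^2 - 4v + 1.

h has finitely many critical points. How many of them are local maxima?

2

h separates as a function of u plus a function of v, so ∇h=0 decouples.
∂h/∂u = 60u(u + 2)(u + 3)(u + 4) = 0 at u ∈ {-4, -3, -2, 0}; ∂h/∂v = -2(v + 2) = 0 at v ∈ {-2}.
The Hessian is diagonal: diag(h_uu, h_vv). Second derivatives: h_uu(-4)=-480, h_uu(-3)=180, h_uu(-2)=-240, h_uu(0)=1440; h_vv(-2)=-2.
Local maxima occur where both diagonal entries negative: (-4, -2), (-2, -2). Count: 2.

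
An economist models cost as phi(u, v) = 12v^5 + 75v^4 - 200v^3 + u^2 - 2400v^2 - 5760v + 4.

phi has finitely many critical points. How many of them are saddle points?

phi separates as a function of u plus a function of v, so ∇phi=0 decouples.
∂phi/∂u = 2u = 0 at u ∈ {0}; ∂phi/∂v = 60(v - 4)(v + 2)(v + 3)(v + 4) = 0 at v ∈ {-4, -3, -2, 4}.
The Hessian is diagonal: diag(phi_uu, phi_vv). Second derivatives: phi_uu(0)=2; phi_vv(-4)=-960, phi_vv(-3)=420, phi_vv(-2)=-720, phi_vv(4)=20160.
Saddle points occur where the two diagonal entries have opposite signs: (0, -4), (0, -2). Count: 2.

2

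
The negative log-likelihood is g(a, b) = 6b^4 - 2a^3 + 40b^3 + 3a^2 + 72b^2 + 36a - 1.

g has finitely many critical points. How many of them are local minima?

g separates as a function of a plus a function of b, so ∇g=0 decouples.
∂g/∂a = -6(a - 3)(a + 2) = 0 at a ∈ {-2, 3}; ∂g/∂b = 24b(b + 2)(b + 3) = 0 at b ∈ {-3, -2, 0}.
The Hessian is diagonal: diag(g_aa, g_bb). Second derivatives: g_aa(-2)=30, g_aa(3)=-30; g_bb(-3)=72, g_bb(-2)=-48, g_bb(0)=144.
Local minima occur where both diagonal entries positive: (-2, -3), (-2, 0). Count: 2.

2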